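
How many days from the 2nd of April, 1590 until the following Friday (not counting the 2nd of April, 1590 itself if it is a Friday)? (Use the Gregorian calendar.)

4

Apr 2, 1590 is a Monday.
From Monday to the next Friday is 4 days.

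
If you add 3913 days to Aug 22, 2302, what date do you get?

May 9, 2313

+365 (one year) → Aug 22, 2303 (3548 left).
+366 (one year; includes Feb 29, 2304) → Aug 22, 2304 (3182 left).
+365 (one year) → Aug 22, 2305 (2817 left).
+365 (one year) → Aug 22, 2306 (2452 left).
+365 (one year) → Aug 22, 2307 (2087 left).
+366 (one year; includes Feb 29, 2308) → Aug 22, 2308 (1721 left).
+365 (one year) → Aug 22, 2309 (1356 left).
+365 (one year) → Aug 22, 2310 (991 left).
+365 (one year) → Aug 22, 2311 (626 left).
+366 (one year; includes Feb 29, 2312) → Aug 22, 2312 (260 left).
Aug has 31 days: +10 → Sep 1, 2312 (250 left).
Sep has 30 days: +30 → Oct 1, 2312 (220 left).
Oct has 31 days: +31 → Nov 1, 2312 (189 left).
Nov has 30 days: +30 → Dec 1, 2312 (159 left).
Dec has 31 days: +31 → Jan 1, 2313 (128 left).
Jan has 31 days: +31 → Feb 1, 2313 (97 left).
Feb has 28 days: +28 → Mar 1, 2313 (69 left).
Mar has 31 days: +31 → Apr 1, 2313 (38 left).
Apr has 30 days: +30 → May 1, 2313 (8 left).
+8 → May 9, 2313.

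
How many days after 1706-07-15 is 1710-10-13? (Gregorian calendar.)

1551

Jul 15, 1706 → Jul 15, 1707: 365 days.
Jul 15, 1707 → Jul 15, 1708: 366 days (Feb 29, 1708 is in that span).
Jul 15, 1708 → Jul 15, 1709: 365 days.
Jul 15, 1709 → Jul 15, 1710: 365 days.
Jul 15, 1710 → Aug 15, 1710: 31 days (July has 31).
Aug 15, 1710 → Sep 15, 1710: 31 days (August has 31).
Sep 15, 1710 → Oct 13, 1710: 28 days.
Total: 1551 days.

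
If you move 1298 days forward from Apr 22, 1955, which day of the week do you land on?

Monday

First find the weekday of Apr 22, 1955. Doomsday rule: the anchor day for the 1900s is Wednesday. For year 55: 55÷12 = 4 r 7, and 7÷4 = 1, so 4+7+1 = 12.
Wednesday + 12 ≡ Monday — that's 1955's doomsday.
In April the doomsday date is Apr 4.
Apr 22 is 18 days after Apr 4; 18 mod 7 = 4, so Monday + 4 = Friday.
1298 mod 7 = 3, so 1298 days after a Friday is Friday + 3 = Monday.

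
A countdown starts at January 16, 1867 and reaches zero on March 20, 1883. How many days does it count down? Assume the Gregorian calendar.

5907

Jan 16, 1867 → Jan 16, 1868: 365 days.
Jan 16, 1868 → Jan 16, 1869: 366 days (Feb 29, 1868 is in that span).
Jan 16, 1869 → Jan 16, 1870: 365 days.
Jan 16, 1870 → Jan 16, 1871: 365 days.
Jan 16, 1871 → Jan 16, 1872: 365 days.
Jan 16, 1872 → Jan 16, 1873: 366 days (Feb 29, 1872 is in that span).
Jan 16, 1873 → Jan 16, 1874: 365 days.
Jan 16, 1874 → Jan 16, 1875: 365 days.
Jan 16, 1875 → Jan 16, 1876: 365 days.
Jan 16, 1876 → Jan 16, 1877: 366 days (Feb 29, 1876 is in that span).
Jan 16, 1877 → Jan 16, 1878: 365 days.
Jan 16, 1878 → Jan 16, 1879: 365 days.
Jan 16, 1879 → Jan 16, 1880: 365 days.
Jan 16, 1880 → Jan 16, 1881: 366 days (Feb 29, 1880 is in that span).
Jan 16, 1881 → Jan 16, 1882: 365 days.
Jan 16, 1882 → Jan 16, 1883: 365 days.
Jan 16, 1883 → Feb 16, 1883: 31 days (January has 31).
Feb 16, 1883 → Mar 16, 1883: 28 days (February has 28).
Mar 16, 1883 → Mar 20, 1883: 4 days.
Total: 5907 days.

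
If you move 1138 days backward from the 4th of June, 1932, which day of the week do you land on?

Tuesday

First find the weekday of Jun 4, 1932. Doomsday rule: the anchor day for the 1900s is Wednesday. For year 32: 32÷12 = 2 r 8, and 8÷4 = 2, so 2+8+2 = 12.
Wednesday + 12 ≡ Monday — that's 1932's doomsday.
In June the doomsday date is Jun 6.
Jun 4 is 2 days before Jun 6; 2 mod 7 = 2, so Monday − 2 = Saturday.
1138 mod 7 = 4, so 1138 days before a Saturday is Saturday − 4 = Tuesday.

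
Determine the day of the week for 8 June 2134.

Doomsday rule: the anchor day for the 2100s is Sunday. For year 34: 34÷12 = 2 r 10, and 10÷4 = 2, so 2+10+2 = 14.
Sunday + 14 ≡ Sunday — that's 2134's doomsday.
In June the doomsday date is Jun 6.
Jun 8 is 2 days after Jun 6; 2 mod 7 = 2, so Sunday + 2 = Tuesday.

Tuesday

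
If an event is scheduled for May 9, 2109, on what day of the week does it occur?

Doomsday rule: the anchor day for the 2100s is Sunday. For year 09: 9÷12 = 0 r 9, and 9÷4 = 2, so 0+9+2 = 11.
Sunday + 11 ≡ Thursday — that's 2109's doomsday.
In May the doomsday date is May 9.
May 9 is the doomsday itself: Thursday.

Thursday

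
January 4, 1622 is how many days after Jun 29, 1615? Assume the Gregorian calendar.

Jun 29, 1615 → Jun 29, 1616: 366 days (Feb 29, 1616 is in that span).
Jun 29, 1616 → Jun 29, 1617: 365 days.
Jun 29, 1617 → Jun 29, 1618: 365 days.
Jun 29, 1618 → Jun 29, 1619: 365 days.
Jun 29, 1619 → Jun 29, 1620: 366 days (Feb 29, 1620 is in that span).
Jun 29, 1620 → Jun 29, 1621: 365 days.
Jun 29, 1621 → Jul 29, 1621: 30 days (June has 30).
Jul 29, 1621 → Aug 29, 1621: 31 days (July has 31).
Aug 29, 1621 → Sep 29, 1621: 31 days (August has 31).
Sep 29, 1621 → Oct 29, 1621: 30 days (September has 30).
Oct 29, 1621 → Nov 29, 1621: 31 days (October has 31).
Nov 29, 1621 → Dec 29, 1621: 30 days (November has 30).
Dec 29, 1621 → Jan 4, 1622: 6 days.
Total: 2381 days.

2381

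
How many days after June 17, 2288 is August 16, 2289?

Jun 17, 2288 → Jun 17, 2289: 365 days.
Jun 17, 2289 → Jul 17, 2289: 30 days (June has 30).
Jul 17, 2289 → Aug 16, 2289: 30 days.
Total: 425 days.

425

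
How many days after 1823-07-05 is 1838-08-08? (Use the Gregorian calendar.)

Jul 5, 1823 → Jul 5, 1824: 366 days (Feb 29, 1824 is in that span).
Jul 5, 1824 → Jul 5, 1825: 365 days.
Jul 5, 1825 → Jul 5, 1826: 365 days.
Jul 5, 1826 → Jul 5, 1827: 365 days.
Jul 5, 1827 → Jul 5, 1828: 366 days (Feb 29, 1828 is in that span).
Jul 5, 1828 → Jul 5, 1829: 365 days.
Jul 5, 1829 → Jul 5, 1830: 365 days.
Jul 5, 1830 → Jul 5, 1831: 365 days.
Jul 5, 1831 → Jul 5, 1832: 366 days (Feb 29, 1832 is in that span).
Jul 5, 1832 → Jul 5, 1833: 365 days.
Jul 5, 1833 → Jul 5, 1834: 365 days.
Jul 5, 1834 → Jul 5, 1835: 365 days.
Jul 5, 1835 → Jul 5, 1836: 366 days (Feb 29, 1836 is in that span).
Jul 5, 1836 → Jul 5, 1837: 365 days.
Jul 5, 1837 → Aug 5, 1837: 31 days (July has 31).
Aug 5, 1837 → Sep 5, 1837: 31 days (August has 31).
Sep 5, 1837 → Oct 5, 1837: 30 days (September has 30).
Oct 5, 1837 → Nov 5, 1837: 31 days (October has 31).
Nov 5, 1837 → Dec 5, 1837: 30 days (November has 30).
Dec 5, 1837 → Jan 5, 1838: 31 days (December has 31).
Jan 5, 1838 → Feb 5, 1838: 31 days (January has 31).
Feb 5, 1838 → Mar 5, 1838: 28 days (February has 28).
Mar 5, 1838 → Apr 5, 1838: 31 days (March has 31).
Apr 5, 1838 → May 5, 1838: 30 days (April has 30).
May 5, 1838 → Jun 5, 1838: 31 days (May has 31).
Jun 5, 1838 → Jul 5, 1838: 30 days (June has 30).
Jul 5, 1838 → Aug 5, 1838: 31 days (July has 31).
Aug 5, 1838 → Aug 8, 1838: 3 days.
Total: 5513 days.

5513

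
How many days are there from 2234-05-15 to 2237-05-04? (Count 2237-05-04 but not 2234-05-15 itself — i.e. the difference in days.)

May 15, 2234 → May 15, 2235: 365 days.
May 15, 2235 → May 15, 2236: 366 days (Feb 29, 2236 is in that span).
May 15, 2236 → Jun 15, 2236: 31 days (May has 31).
Jun 15, 2236 → Jul 15, 2236: 30 days (June has 30).
Jul 15, 2236 → Aug 15, 2236: 31 days (July has 31).
Aug 15, 2236 → Sep 15, 2236: 31 days (August has 31).
Sep 15, 2236 → Oct 15, 2236: 30 days (September has 30).
Oct 15, 2236 → Nov 15, 2236: 31 days (October has 31).
Nov 15, 2236 → Dec 15, 2236: 30 days (November has 30).
Dec 15, 2236 → Jan 15, 2237: 31 days (December has 31).
Jan 15, 2237 → Feb 15, 2237: 31 days (January has 31).
Feb 15, 2237 → Mar 15, 2237: 28 days (February has 28).
Mar 15, 2237 → Apr 15, 2237: 31 days (March has 31).
Apr 15, 2237 → May 4, 2237: 19 days.
Total: 1085 days.

1085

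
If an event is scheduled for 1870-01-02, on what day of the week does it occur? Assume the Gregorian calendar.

Sunday

Doomsday rule: the anchor day for the 1800s is Friday. For year 70: 70÷12 = 5 r 10, and 10÷4 = 2, so 5+10+2 = 17.
Friday + 17 ≡ Monday — that's 1870's doomsday.
In January the doomsday date is Jan 3 (1870 is not a leap year).
Jan 2 is 1 day before Jan 3; 1 mod 7 = 1, so Monday − 1 = Sunday.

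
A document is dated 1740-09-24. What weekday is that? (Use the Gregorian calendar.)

Saturday

Doomsday rule: the anchor day for the 1700s is Sunday. For year 40: 40÷12 = 3 r 4, and 4÷4 = 1, so 3+4+1 = 8.
Sunday + 8 ≡ Monday — that's 1740's doomsday.
In September the doomsday date is Sep 5.
Sep 24 is 19 days after Sep 5; 19 mod 7 = 5, so Monday + 5 = Saturday.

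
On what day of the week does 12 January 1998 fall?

Monday

Doomsday rule: the anchor day for the 1900s is Wednesday. For year 98: 98÷12 = 8 r 2, and 2÷4 = 0, so 8+2+0 = 10.
Wednesday + 10 ≡ Saturday — that's 1998's doomsday.
In January the doomsday date is Jan 3 (1998 is not a leap year).
Jan 12 is 9 days after Jan 3; 9 mod 7 = 2, so Saturday + 2 = Monday.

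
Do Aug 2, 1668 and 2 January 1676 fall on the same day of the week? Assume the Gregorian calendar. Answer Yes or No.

Yes

From Aug 2, 1668 to Jan 2, 1676 is 2709 days.
2709 mod 7 = 0, so they are the same weekday.
(Aug 2, 1668 is a Thursday; Jan 2, 1676 is a Thursday.)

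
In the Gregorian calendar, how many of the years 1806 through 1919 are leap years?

27

Multiples of 4 in [1806,1919]: 28.
Of those, multiples of 100: 1 (not leap unless ÷400).
Multiples of 400: 0.
Leap years = 28 − 1 + 0 = 27.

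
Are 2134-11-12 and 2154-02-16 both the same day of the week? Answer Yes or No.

From Nov 12, 2134 to Feb 16, 2154 is 7036 days.
7036 mod 7 = 1, so they are different weekdays.
(Nov 12, 2134 is a Friday; Feb 16, 2154 is a Saturday.)

No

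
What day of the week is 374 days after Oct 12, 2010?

Friday

Oct 12, 2010 is a Tuesday.
374 mod 7 = 3, so 374 days after a Tuesday is Tuesday + 3 = Friday.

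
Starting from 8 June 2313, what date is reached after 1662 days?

December 26, 2317

+365 (one year) → Jun 8, 2314 (1297 left).
+365 (one year) → Jun 8, 2315 (932 left).
+366 (one year; includes Feb 29, 2316) → Jun 8, 2316 (566 left).
+365 (one year) → Jun 8, 2317 (201 left).
Jun has 30 days: +23 → Jul 1, 2317 (178 left).
Jul has 31 days: +31 → Aug 1, 2317 (147 left).
Aug has 31 days: +31 → Sep 1, 2317 (116 left).
Sep has 30 days: +30 → Oct 1, 2317 (86 left).
Oct has 31 days: +31 → Nov 1, 2317 (55 left).
Nov has 30 days: +30 → Dec 1, 2317 (25 left).
+25 → Dec 26, 2317.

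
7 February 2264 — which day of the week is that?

Sunday

Doomsday rule: the anchor day for the 2200s is Friday. For year 64: 64÷12 = 5 r 4, and 4÷4 = 1, so 5+4+1 = 10.
Friday + 10 ≡ Monday — that's 2264's doomsday.
In February the doomsday date is Feb 29 (2264 is a leap year (divisible by 4)).
Feb 7 is 22 days before Feb 29; 22 mod 7 = 1, so Monday − 1 = Sunday.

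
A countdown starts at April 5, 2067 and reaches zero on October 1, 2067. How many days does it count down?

Apr 5, 2067 → May 5, 2067: 30 days (April has 30).
May 5, 2067 → Jun 5, 2067: 31 days (May has 31).
Jun 5, 2067 → Jul 5, 2067: 30 days (June has 30).
Jul 5, 2067 → Aug 5, 2067: 31 days (July has 31).
Aug 5, 2067 → Sep 5, 2067: 31 days (August has 31).
Sep 5, 2067 → Oct 1, 2067: 26 days.
Total: 179 days.

179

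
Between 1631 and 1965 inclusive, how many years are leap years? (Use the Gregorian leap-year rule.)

81

Multiples of 4 in [1631,1965]: 84.
Of those, multiples of 100: 3 (not leap unless ÷400).
Multiples of 400: 0.
Leap years = 84 − 3 + 0 = 81.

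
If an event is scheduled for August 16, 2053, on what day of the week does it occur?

Saturday

January 1, 2053 is a Wednesday.
Jan 1, 2053 → Feb 1, 2053: 31 days (January has 31).
Feb 1, 2053 → Mar 1, 2053: 28 days (February has 28).
Mar 1, 2053 → Apr 1, 2053: 31 days (March has 31).
Apr 1, 2053 → May 1, 2053: 30 days (April has 30).
May 1, 2053 → Jun 1, 2053: 31 days (May has 31).
Jun 1, 2053 → Jul 1, 2053: 30 days (June has 30).
Jul 1, 2053 → Aug 1, 2053: 31 days (July has 31).
Aug 1, 2053 → Aug 16, 2053: 15 days.
Total: 227 days.
227 mod 7 = 3, so Wednesday + 3 = Saturday.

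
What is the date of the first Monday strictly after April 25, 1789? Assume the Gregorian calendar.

April 27, 1789

Apr 25, 1789 is a Saturday.
From Saturday to the next Monday is 2 days.
Apr 25, 1789 + 2 = Apr 27, 1789.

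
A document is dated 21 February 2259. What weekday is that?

Doomsday rule: the anchor day for the 2200s is Friday. For year 59: 59÷12 = 4 r 11, and 11÷4 = 2, so 4+11+2 = 17.
Friday + 17 ≡ Monday — that's 2259's doomsday.
In February the doomsday date is Feb 28 (2259 is not a leap year).
Feb 21 is 7 days before Feb 28; 7 mod 7 = 0, so Monday − 0 = Monday.

Monday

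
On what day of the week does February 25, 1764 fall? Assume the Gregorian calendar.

Doomsday rule: the anchor day for the 1700s is Sunday. For year 64: 64÷12 = 5 r 4, and 4÷4 = 1, so 5+4+1 = 10.
Sunday + 10 ≡ Wednesday — that's 1764's doomsday.
In February the doomsday date is Feb 29 (1764 is a leap year (divisible by 4)).
Feb 25 is 4 days before Feb 29; 4 mod 7 = 4, so Wednesday − 4 = Saturday.

Saturday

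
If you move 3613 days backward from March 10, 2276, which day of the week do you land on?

Thursday

Mar 10, 2276 is a Friday.
3613 mod 7 = 1, so 3613 days before a Friday is Friday − 1 = Thursday.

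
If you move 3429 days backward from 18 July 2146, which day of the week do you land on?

First find the weekday of Jul 18, 2146. Doomsday rule: the anchor day for the 2100s is Sunday. For year 46: 46÷12 = 3 r 10, and 10÷4 = 2, so 3+10+2 = 15.
Sunday + 15 ≡ Monday — that's 2146's doomsday.
In July the doomsday date is Jul 11.
Jul 18 is 7 days after Jul 11; 7 mod 7 = 0, so Monday + 0 = Monday.
3429 mod 7 = 6, so 3429 days before a Monday is Monday − 6 = Tuesday.

Tuesday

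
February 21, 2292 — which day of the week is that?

Doomsday rule: the anchor day for the 2200s is Friday. For year 92: 92÷12 = 7 r 8, and 8÷4 = 2, so 7+8+2 = 17.
Friday + 17 ≡ Monday — that's 2292's doomsday.
In February the doomsday date is Feb 29 (2292 is a leap year (divisible by 4)).
Feb 21 is 8 days before Feb 29; 8 mod 7 = 1, so Monday − 1 = Sunday.

Sunday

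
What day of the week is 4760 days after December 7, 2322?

Dec 7, 2322 is a Thursday.
4760 mod 7 = 0, so 4760 days after a Thursday is Thursday + 0 = Thursday.

Thursday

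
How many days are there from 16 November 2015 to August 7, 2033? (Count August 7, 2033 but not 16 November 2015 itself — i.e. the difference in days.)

Nov 16, 2015 → Nov 16, 2016: 366 days (Feb 29, 2016 is in that span).
Nov 16, 2016 → Nov 16, 2017: 365 days.
Nov 16, 2017 → Nov 16, 2018: 365 days.
Nov 16, 2018 → Nov 16, 2019: 365 days.
Nov 16, 2019 → Nov 16, 2020: 366 days (Feb 29, 2020 is in that span).
Nov 16, 2020 → Nov 16, 2021: 365 days.
Nov 16, 2021 → Nov 16, 2022: 365 days.
Nov 16, 2022 → Nov 16, 2023: 365 days.
Nov 16, 2023 → Nov 16, 2024: 366 days (Feb 29, 2024 is in that span).
Nov 16, 2024 → Nov 16, 2025: 365 days.
Nov 16, 2025 → Nov 16, 2026: 365 days.
Nov 16, 2026 → Nov 16, 2027: 365 days.
Nov 16, 2027 → Nov 16, 2028: 366 days (Feb 29, 2028 is in that span).
Nov 16, 2028 → Nov 16, 2029: 365 days.
Nov 16, 2029 → Nov 16, 2030: 365 days.
Nov 16, 2030 → Nov 16, 2031: 365 days.
Nov 16, 2031 → Nov 16, 2032: 366 days (Feb 29, 2032 is in that span).
Nov 16, 2032 → Dec 16, 2032: 30 days (November has 30).
Dec 16, 2032 → Jan 16, 2033: 31 days (December has 31).
Jan 16, 2033 → Feb 16, 2033: 31 days (January has 31).
Feb 16, 2033 → Mar 16, 2033: 28 days (February has 28).
Mar 16, 2033 → Apr 16, 2033: 31 days (March has 31).
Apr 16, 2033 → May 16, 2033: 30 days (April has 30).
May 16, 2033 → Jun 16, 2033: 31 days (May has 31).
Jun 16, 2033 → Jul 16, 2033: 30 days (June has 30).
Jul 16, 2033 → Aug 7, 2033: 22 days.
Total: 6474 days.

6474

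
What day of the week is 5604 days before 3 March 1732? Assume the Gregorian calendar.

First find the weekday of Mar 3, 1732. Doomsday rule: the anchor day for the 1700s is Sunday. For year 32: 32÷12 = 2 r 8, and 8÷4 = 2, so 2+8+2 = 12.
Sunday + 12 ≡ Friday — that's 1732's doomsday.
In March the doomsday date is Mar 14.
Mar 3 is 11 days before Mar 14; 11 mod 7 = 4, so Friday − 4 = Monday.
5604 mod 7 = 4, so 5604 days before a Monday is Monday − 4 = Thursday.

Thursday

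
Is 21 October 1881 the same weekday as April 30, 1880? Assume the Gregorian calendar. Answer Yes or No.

Yes

From Apr 30, 1880 to Oct 21, 1881 is 539 days.
539 mod 7 = 0, so they are the same weekday.
(Apr 30, 1880 is a Friday; Oct 21, 1881 is a Friday.)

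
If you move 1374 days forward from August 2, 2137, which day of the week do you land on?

Sunday

Aug 2, 2137 is a Friday.
1374 mod 7 = 2, so 1374 days after a Friday is Friday + 2 = Sunday.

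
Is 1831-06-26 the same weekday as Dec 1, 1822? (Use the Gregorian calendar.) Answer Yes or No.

From Dec 1, 1822 to Jun 26, 1831 is 3129 days.
3129 mod 7 = 0, so they are the same weekday.
(Dec 1, 1822 is a Sunday; Jun 26, 1831 is a Sunday.)

Yes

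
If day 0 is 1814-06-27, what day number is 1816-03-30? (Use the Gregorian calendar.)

642

Jun 27, 1814 → Jun 27, 1815: 365 days.
Jun 27, 1815 → Jul 27, 1815: 30 days (June has 30).
Jul 27, 1815 → Aug 27, 1815: 31 days (July has 31).
Aug 27, 1815 → Sep 27, 1815: 31 days (August has 31).
Sep 27, 1815 → Oct 27, 1815: 30 days (September has 30).
Oct 27, 1815 → Nov 27, 1815: 31 days (October has 31).
Nov 27, 1815 → Dec 27, 1815: 30 days (November has 30).
Dec 27, 1815 → Jan 27, 1816: 31 days (December has 31).
Jan 27, 1816 → Feb 27, 1816: 31 days (January has 31).
Feb 27, 1816 → Mar 27, 1816: 29 days (February has 29).
Mar 27, 1816 → Mar 30, 1816: 3 days.
Total: 642 days.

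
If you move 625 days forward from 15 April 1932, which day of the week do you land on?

Sunday

First find the weekday of Apr 15, 1932. Doomsday rule: the anchor day for the 1900s is Wednesday. For year 32: 32÷12 = 2 r 8, and 8÷4 = 2, so 2+8+2 = 12.
Wednesday + 12 ≡ Monday — that's 1932's doomsday.
In April the doomsday date is Apr 4.
Apr 15 is 11 days after Apr 4; 11 mod 7 = 4, so Monday + 4 = Friday.
625 mod 7 = 2, so 625 days after a Friday is Friday + 2 = Sunday.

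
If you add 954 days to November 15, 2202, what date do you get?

+365 (one year) → Nov 15, 2203 (589 left).
+366 (one year; includes Feb 29, 2204) → Nov 15, 2204 (223 left).
Nov has 30 days: +16 → Dec 1, 2204 (207 left).
Dec has 31 days: +31 → Jan 1, 2205 (176 left).
Jan has 31 days: +31 → Feb 1, 2205 (145 left).
Feb has 28 days: +28 → Mar 1, 2205 (117 left).
Mar has 31 days: +31 → Apr 1, 2205 (86 left).
Apr has 30 days: +30 → May 1, 2205 (56 left).
May has 31 days: +31 → Jun 1, 2205 (25 left).
+25 → Jun 26, 2205.

June 26, 2205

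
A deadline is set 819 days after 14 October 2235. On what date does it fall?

+366 (one year; includes Feb 29, 2236) → Oct 14, 2236 (453 left).
+365 (one year) → Oct 14, 2237 (88 left).
Oct has 31 days: +18 → Nov 1, 2237 (70 left).
Nov has 30 days: +30 → Dec 1, 2237 (40 left).
Dec has 31 days: +31 → Jan 1, 2238 (9 left).
+9 → Jan 10, 2238.

January 10, 2238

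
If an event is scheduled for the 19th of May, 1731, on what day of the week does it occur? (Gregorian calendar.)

Saturday

Doomsday rule: the anchor day for the 1700s is Sunday. For year 31: 31÷12 = 2 r 7, and 7÷4 = 1, so 2+7+1 = 10.
Sunday + 10 ≡ Wednesday — that's 1731's doomsday.
In May the doomsday date is May 9.
May 19 is 10 days after May 9; 10 mod 7 = 3, so Wednesday + 3 = Saturday.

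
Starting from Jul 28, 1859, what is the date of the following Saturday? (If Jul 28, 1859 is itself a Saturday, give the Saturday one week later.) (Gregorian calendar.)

Jul 28, 1859 is a Thursday.
From Thursday to the next Saturday is 2 days.
Jul 28, 1859 + 2 = Jul 30, 1859.

July 30, 1859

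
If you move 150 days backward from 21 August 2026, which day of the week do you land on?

Tuesday

First find the weekday of Aug 21, 2026. Doomsday rule: the anchor day for the 2000s is Tuesday. For year 26: 26÷12 = 2 r 2, and 2÷4 = 0, so 2+2+0 = 4.
Tuesday + 4 ≡ Saturday — that's 2026's doomsday.
In August the doomsday date is Aug 8.
Aug 21 is 13 days after Aug 8; 13 mod 7 = 6, so Saturday + 6 = Friday.
150 mod 7 = 3, so 150 days before a Friday is Friday − 3 = Tuesday.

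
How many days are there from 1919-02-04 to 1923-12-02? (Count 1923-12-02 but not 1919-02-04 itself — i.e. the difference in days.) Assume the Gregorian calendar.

Feb 4, 1919 → Feb 4, 1920: 365 days.
Feb 4, 1920 → Feb 4, 1921: 366 days (Feb 29, 1920 is in that span).
Feb 4, 1921 → Feb 4, 1922: 365 days.
Feb 4, 1922 → Feb 4, 1923: 365 days.
Feb 4, 1923 → Mar 4, 1923: 28 days (February has 28).
Mar 4, 1923 → Apr 4, 1923: 31 days (March has 31).
Apr 4, 1923 → May 4, 1923: 30 days (April has 30).
May 4, 1923 → Jun 4, 1923: 31 days (May has 31).
Jun 4, 1923 → Jul 4, 1923: 30 days (June has 30).
Jul 4, 1923 → Aug 4, 1923: 31 days (July has 31).
Aug 4, 1923 → Sep 4, 1923: 31 days (August has 31).
Sep 4, 1923 → Oct 4, 1923: 30 days (September has 30).
Oct 4, 1923 → Nov 4, 1923: 31 days (October has 31).
Nov 4, 1923 → Dec 2, 1923: 28 days.
Total: 1762 days.

1762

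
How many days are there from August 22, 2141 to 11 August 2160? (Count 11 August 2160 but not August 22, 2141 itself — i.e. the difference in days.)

6929

Aug 22, 2141 → Aug 22, 2142: 365 days.
Aug 22, 2142 → Aug 22, 2143: 365 days.
Aug 22, 2143 → Aug 22, 2144: 366 days (Feb 29, 2144 is in that span).
Aug 22, 2144 → Aug 22, 2145: 365 days.
Aug 22, 2145 → Aug 22, 2146: 365 days.
Aug 22, 2146 → Aug 22, 2147: 365 days.
Aug 22, 2147 → Aug 22, 2148: 366 days (Feb 29, 2148 is in that span).
Aug 22, 2148 → Aug 22, 2149: 365 days.
Aug 22, 2149 → Aug 22, 2150: 365 days.
Aug 22, 2150 → Aug 22, 2151: 365 days.
Aug 22, 2151 → Aug 22, 2152: 366 days (Feb 29, 2152 is in that span).
Aug 22, 2152 → Aug 22, 2153: 365 days.
Aug 22, 2153 → Aug 22, 2154: 365 days.
Aug 22, 2154 → Aug 22, 2155: 365 days.
Aug 22, 2155 → Aug 22, 2156: 366 days (Feb 29, 2156 is in that span).
Aug 22, 2156 → Aug 22, 2157: 365 days.
Aug 22, 2157 → Aug 22, 2158: 365 days.
Aug 22, 2158 → Aug 22, 2159: 365 days.
Aug 22, 2159 → Sep 22, 2159: 31 days (August has 31).
Sep 22, 2159 → Oct 22, 2159: 30 days (September has 30).
Oct 22, 2159 → Nov 22, 2159: 31 days (October has 31).
Nov 22, 2159 → Dec 22, 2159: 30 days (November has 30).
Dec 22, 2159 → Jan 22, 2160: 31 days (December has 31).
Jan 22, 2160 → Feb 22, 2160: 31 days (January has 31).
Feb 22, 2160 → Mar 22, 2160: 29 days (February has 29).
Mar 22, 2160 → Apr 22, 2160: 31 days (March has 31).
Apr 22, 2160 → May 22, 2160: 30 days (April has 30).
May 22, 2160 → Jun 22, 2160: 31 days (May has 31).
Jun 22, 2160 → Jul 22, 2160: 30 days (June has 30).
Jul 22, 2160 → Aug 11, 2160: 20 days.
Total: 6929 days.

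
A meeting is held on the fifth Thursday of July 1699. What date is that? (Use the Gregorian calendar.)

July 1, 1699 is a Wednesday.
The first Thursday is therefore July 2 (1 days later).
The fifth Thursday is 2 + 4×7 = July 30.

July 30, 1699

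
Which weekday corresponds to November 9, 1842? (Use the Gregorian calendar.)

Wednesday

Doomsday rule: the anchor day for the 1800s is Friday. For year 42: 42÷12 = 3 r 6, and 6÷4 = 1, so 3+6+1 = 10.
Friday + 10 ≡ Monday — that's 1842's doomsday.
In November the doomsday date is Nov 7.
Nov 9 is 2 days after Nov 7; 2 mod 7 = 2, so Monday + 2 = Wednesday.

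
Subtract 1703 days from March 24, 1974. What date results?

−365 (one year) → Mar 24, 1973 (1338 left).
−365 (one year) → Mar 24, 1972 (973 left).
−366 (one year; includes Feb 29, 1972) → Mar 24, 1971 (607 left).
−365 (one year) → Mar 24, 1970 (242 left).
−24 → Feb 28, 1970 (end of Feb, 28 days; 218 left).
−28 → Jan 31, 1970 (end of Jan, 31 days; 190 left).
−31 → Dec 31, 1969 (end of Dec, 31 days; 159 left).
−31 → Nov 30, 1969 (end of Nov, 30 days; 128 left).
−30 → Oct 31, 1969 (end of Oct, 31 days; 98 left).
−31 → Sep 30, 1969 (end of Sep, 30 days; 67 left).
−30 → Aug 31, 1969 (end of Aug, 31 days; 37 left).
−31 → Jul 31, 1969 (end of Jul, 31 days; 6 left).
−6 → Jul 25, 1969.

July 25, 1969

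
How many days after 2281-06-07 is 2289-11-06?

3074

Jun 7, 2281 → Jun 7, 2282: 365 days.
Jun 7, 2282 → Jun 7, 2283: 365 days.
Jun 7, 2283 → Jun 7, 2284: 366 days (Feb 29, 2284 is in that span).
Jun 7, 2284 → Jun 7, 2285: 365 days.
Jun 7, 2285 → Jun 7, 2286: 365 days.
Jun 7, 2286 → Jun 7, 2287: 365 days.
Jun 7, 2287 → Jun 7, 2288: 366 days (Feb 29, 2288 is in that span).
Jun 7, 2288 → Jun 7, 2289: 365 days.
Jun 7, 2289 → Jul 7, 2289: 30 days (June has 30).
Jul 7, 2289 → Aug 7, 2289: 31 days (July has 31).
Aug 7, 2289 → Sep 7, 2289: 31 days (August has 31).
Sep 7, 2289 → Oct 7, 2289: 30 days (September has 30).
Oct 7, 2289 → Nov 6, 2289: 30 days.
Total: 3074 days.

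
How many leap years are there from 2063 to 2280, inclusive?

Multiples of 4 in [2063,2280]: 55.
Of those, multiples of 100: 2 (not leap unless ÷400).
Multiples of 400: 0.
Leap years = 55 − 2 + 0 = 53.

53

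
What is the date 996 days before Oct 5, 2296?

January 13, 2294

−366 (one year; includes Feb 29, 2296) → Oct 5, 2295 (630 left).
−365 (one year) → Oct 5, 2294 (265 left).
−5 → Sep 30, 2294 (end of Sep, 30 days; 260 left).
−30 → Aug 31, 2294 (end of Aug, 31 days; 230 left).
−31 → Jul 31, 2294 (end of Jul, 31 days; 199 left).
−31 → Jun 30, 2294 (end of Jun, 30 days; 168 left).
−30 → May 31, 2294 (end of May, 31 days; 138 left).
−31 → Apr 30, 2294 (end of Apr, 30 days; 107 left).
−30 → Mar 31, 2294 (end of Mar, 31 days; 77 left).
−31 → Feb 28, 2294 (end of Feb, 28 days; 46 left).
−28 → Jan 31, 2294 (end of Jan, 31 days; 18 left).
−18 → Jan 13, 2294.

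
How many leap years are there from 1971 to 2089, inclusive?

Multiples of 4 in [1971,2089]: 30.
Of those, multiples of 100: 1 (not leap unless ÷400).
Multiples of 400: 1.
Leap years = 30 − 1 + 1 = 30.

30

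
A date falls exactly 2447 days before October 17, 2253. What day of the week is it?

First find the weekday of Oct 17, 2253. Doomsday rule: the anchor day for the 2200s is Friday. For year 53: 53÷12 = 4 r 5, and 5÷4 = 1, so 4+5+1 = 10.
Friday + 10 ≡ Monday — that's 2253's doomsday.
In October the doomsday date is Oct 10.
Oct 17 is 7 days after Oct 10; 7 mod 7 = 0, so Monday + 0 = Monday.
2447 mod 7 = 4, so 2447 days before a Monday is Monday − 4 = Thursday.

Thursday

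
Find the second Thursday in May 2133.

May 14, 2133

May 1, 2133 is a Friday.
The first Thursday is therefore May 7 (6 days later).
The second Thursday is 7 + 1×7 = May 14.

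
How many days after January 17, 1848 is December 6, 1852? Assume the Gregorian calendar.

Jan 17, 1848 → Jan 17, 1849: 366 days (Feb 29, 1848 is in that span).
Jan 17, 1849 → Jan 17, 1850: 365 days.
Jan 17, 1850 → Jan 17, 1851: 365 days.
Jan 17, 1851 → Jan 17, 1852: 365 days.
Jan 17, 1852 → Feb 17, 1852: 31 days (January has 31).
Feb 17, 1852 → Mar 17, 1852: 29 days (February has 29).
Mar 17, 1852 → Apr 17, 1852: 31 days (March has 31).
Apr 17, 1852 → May 17, 1852: 30 days (April has 30).
May 17, 1852 → Jun 17, 1852: 31 days (May has 31).
Jun 17, 1852 → Jul 17, 1852: 30 days (June has 30).
Jul 17, 1852 → Aug 17, 1852: 31 days (July has 31).
Aug 17, 1852 → Sep 17, 1852: 31 days (August has 31).
Sep 17, 1852 → Oct 17, 1852: 30 days (September has 30).
Oct 17, 1852 → Nov 17, 1852: 31 days (October has 31).
Nov 17, 1852 → Dec 6, 1852: 19 days.
Total: 1785 days.

1785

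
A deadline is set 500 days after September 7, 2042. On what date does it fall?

January 20, 2044

+365 (one year) → Sep 7, 2043 (135 left).
Sep has 30 days: +24 → Oct 1, 2043 (111 left).
Oct has 31 days: +31 → Nov 1, 2043 (80 left).
Nov has 30 days: +30 → Dec 1, 2043 (50 left).
Dec has 31 days: +31 → Jan 1, 2044 (19 left).
+19 → Jan 20, 2044.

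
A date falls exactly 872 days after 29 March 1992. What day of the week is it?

Thursday

Mar 29, 1992 is a Sunday.
872 mod 7 = 4, so 872 days after a Sunday is Sunday + 4 = Thursday.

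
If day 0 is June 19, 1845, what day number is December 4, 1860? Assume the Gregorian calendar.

5647

Jun 19, 1845 → Jun 19, 1846: 365 days.
Jun 19, 1846 → Jun 19, 1847: 365 days.
Jun 19, 1847 → Jun 19, 1848: 366 days (Feb 29, 1848 is in that span).
Jun 19, 1848 → Jun 19, 1849: 365 days.
Jun 19, 1849 → Jun 19, 1850: 365 days.
Jun 19, 1850 → Jun 19, 1851: 365 days.
Jun 19, 1851 → Jun 19, 1852: 366 days (Feb 29, 1852 is in that span).
Jun 19, 1852 → Jun 19, 1853: 365 days.
Jun 19, 1853 → Jun 19, 1854: 365 days.
Jun 19, 1854 → Jun 19, 1855: 365 days.
Jun 19, 1855 → Jun 19, 1856: 366 days (Feb 29, 1856 is in that span).
Jun 19, 1856 → Jun 19, 1857: 365 days.
Jun 19, 1857 → Jun 19, 1858: 365 days.
Jun 19, 1858 → Jun 19, 1859: 365 days.
Jun 19, 1859 → Jun 19, 1860: 366 days (Feb 29, 1860 is in that span).
Jun 19, 1860 → Jul 19, 1860: 30 days (June has 30).
Jul 19, 1860 → Aug 19, 1860: 31 days (July has 31).
Aug 19, 1860 → Sep 19, 1860: 31 days (August has 31).
Sep 19, 1860 → Oct 19, 1860: 30 days (September has 30).
Oct 19, 1860 → Nov 19, 1860: 31 days (October has 31).
Nov 19, 1860 → Dec 4, 1860: 15 days.
Total: 5647 days.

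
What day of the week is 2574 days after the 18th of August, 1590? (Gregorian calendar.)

First find the weekday of Aug 18, 1590. Doomsday rule: the anchor day for the 1500s is Wednesday. For year 90: 90÷12 = 7 r 6, and 6÷4 = 1, so 7+6+1 = 14.
Wednesday + 14 ≡ Wednesday — that's 1590's doomsday.
In August the doomsday date is Aug 8.
Aug 18 is 10 days after Aug 8; 10 mod 7 = 3, so Wednesday + 3 = Saturday.
2574 mod 7 = 5, so 2574 days after a Saturday is Saturday + 5 = Thursday.

Thursday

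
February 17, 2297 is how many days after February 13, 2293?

Feb 13, 2293 → Feb 13, 2294: 365 days.
Feb 13, 2294 → Feb 13, 2295: 365 days.
Feb 13, 2295 → Feb 13, 2296: 365 days.
Feb 13, 2296 → Mar 13, 2296: 29 days (February has 29).
Mar 13, 2296 → Apr 13, 2296: 31 days (March has 31).
Apr 13, 2296 → May 13, 2296: 30 days (April has 30).
May 13, 2296 → Jun 13, 2296: 31 days (May has 31).
Jun 13, 2296 → Jul 13, 2296: 30 days (June has 30).
Jul 13, 2296 → Aug 13, 2296: 31 days (July has 31).
Aug 13, 2296 → Sep 13, 2296: 31 days (August has 31).
Sep 13, 2296 → Oct 13, 2296: 30 days (September has 30).
Oct 13, 2296 → Nov 13, 2296: 31 days (October has 31).
Nov 13, 2296 → Dec 13, 2296: 30 days (November has 30).
Dec 13, 2296 → Jan 13, 2297: 31 days (December has 31).
Jan 13, 2297 → Feb 13, 2297: 31 days (January has 31).
Feb 13, 2297 → Feb 17, 2297: 4 days.
Total: 1465 days.

1465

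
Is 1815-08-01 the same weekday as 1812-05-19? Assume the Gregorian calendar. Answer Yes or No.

Yes

From May 19, 1812 to Aug 1, 1815 is 1169 days.
1169 mod 7 = 0, so they are the same weekday.
(May 19, 1812 is a Tuesday; Aug 1, 1815 is a Tuesday.)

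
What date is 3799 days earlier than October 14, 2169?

May 21, 2159

−365 (one year) → Oct 14, 2168 (3434 left).
−366 (one year; includes Feb 29, 2168) → Oct 14, 2167 (3068 left).
−365 (one year) → Oct 14, 2166 (2703 left).
−365 (one year) → Oct 14, 2165 (2338 left).
−365 (one year) → Oct 14, 2164 (1973 left).
−366 (one year; includes Feb 29, 2164) → Oct 14, 2163 (1607 left).
−365 (one year) → Oct 14, 2162 (1242 left).
−365 (one year) → Oct 14, 2161 (877 left).
−365 (one year) → Oct 14, 2160 (512 left).
−366 (one year; includes Feb 29, 2160) → Oct 14, 2159 (146 left).
−14 → Sep 30, 2159 (end of Sep, 30 days; 132 left).
−30 → Aug 31, 2159 (end of Aug, 31 days; 102 left).
−31 → Jul 31, 2159 (end of Jul, 31 days; 71 left).
−31 → Jun 30, 2159 (end of Jun, 30 days; 40 left).
−30 → May 31, 2159 (end of May, 31 days; 10 left).
−10 → May 21, 2159.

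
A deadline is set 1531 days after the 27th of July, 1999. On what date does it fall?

+366 (one year; includes Feb 29, 2000) → Jul 27, 2000 (1165 left).
+365 (one year) → Jul 27, 2001 (800 left).
+365 (one year) → Jul 27, 2002 (435 left).
+365 (one year) → Jul 27, 2003 (70 left).
Jul has 31 days: +5 → Aug 1, 2003 (65 left).
Aug has 31 days: +31 → Sep 1, 2003 (34 left).
Sep has 30 days: +30 → Oct 1, 2003 (4 left).
+4 → Oct 5, 2003.

October 5, 2003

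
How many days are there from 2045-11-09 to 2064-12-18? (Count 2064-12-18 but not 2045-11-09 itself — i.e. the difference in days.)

Nov 9, 2045 → Nov 9, 2046: 365 days.
Nov 9, 2046 → Nov 9, 2047: 365 days.
Nov 9, 2047 → Nov 9, 2048: 366 days (Feb 29, 2048 is in that span).
Nov 9, 2048 → Nov 9, 2049: 365 days.
Nov 9, 2049 → Nov 9, 2050: 365 days.
Nov 9, 2050 → Nov 9, 2051: 365 days.
Nov 9, 2051 → Nov 9, 2052: 366 days (Feb 29, 2052 is in that span).
Nov 9, 2052 → Nov 9, 2053: 365 days.
Nov 9, 2053 → Nov 9, 2054: 365 days.
Nov 9, 2054 → Nov 9, 2055: 365 days.
Nov 9, 2055 → Nov 9, 2056: 366 days (Feb 29, 2056 is in that span).
Nov 9, 2056 → Nov 9, 2057: 365 days.
Nov 9, 2057 → Nov 9, 2058: 365 days.
Nov 9, 2058 → Nov 9, 2059: 365 days.
Nov 9, 2059 → Nov 9, 2060: 366 days (Feb 29, 2060 is in that span).
Nov 9, 2060 → Nov 9, 2061: 365 days.
Nov 9, 2061 → Nov 9, 2062: 365 days.
Nov 9, 2062 → Nov 9, 2063: 365 days.
Nov 9, 2063 → Nov 9, 2064: 366 days (Feb 29, 2064 is in that span).
Nov 9, 2064 → Dec 9, 2064: 30 days (November has 30).
Dec 9, 2064 → Dec 18, 2064: 9 days.
Total: 6979 days.

6979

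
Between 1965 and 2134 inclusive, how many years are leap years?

41

Multiples of 4 in [1965,2134]: 42.
Of those, multiples of 100: 2 (not leap unless ÷400).
Multiples of 400: 1.
Leap years = 42 − 2 + 1 = 41.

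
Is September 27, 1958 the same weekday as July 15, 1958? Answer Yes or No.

No

From Jul 15, 1958 to Sep 27, 1958 is 74 days.
74 mod 7 = 4, so they are different weekdays.
(Jul 15, 1958 is a Tuesday; Sep 27, 1958 is a Saturday.)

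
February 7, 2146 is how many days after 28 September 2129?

Sep 28, 2129 → Sep 28, 2130: 365 days.
Sep 28, 2130 → Sep 28, 2131: 365 days.
Sep 28, 2131 → Sep 28, 2132: 366 days (Feb 29, 2132 is in that span).
Sep 28, 2132 → Sep 28, 2133: 365 days.
Sep 28, 2133 → Sep 28, 2134: 365 days.
Sep 28, 2134 → Sep 28, 2135: 365 days.
Sep 28, 2135 → Sep 28, 2136: 366 days (Feb 29, 2136 is in that span).
Sep 28, 2136 → Sep 28, 2137: 365 days.
Sep 28, 2137 → Sep 28, 2138: 365 days.
Sep 28, 2138 → Sep 28, 2139: 365 days.
Sep 28, 2139 → Sep 28, 2140: 366 days (Feb 29, 2140 is in that span).
Sep 28, 2140 → Sep 28, 2141: 365 days.
Sep 28, 2141 → Sep 28, 2142: 365 days.
Sep 28, 2142 → Sep 28, 2143: 365 days.
Sep 28, 2143 → Sep 28, 2144: 366 days (Feb 29, 2144 is in that span).
Sep 28, 2144 → Sep 28, 2145: 365 days.
Sep 28, 2145 → Oct 28, 2145: 30 days (September has 30).
Oct 28, 2145 → Nov 28, 2145: 31 days (October has 31).
Nov 28, 2145 → Dec 28, 2145: 30 days (November has 30).
Dec 28, 2145 → Jan 28, 2146: 31 days (December has 31).
Jan 28, 2146 → Feb 7, 2146: 10 days.
Total: 5976 days.

5976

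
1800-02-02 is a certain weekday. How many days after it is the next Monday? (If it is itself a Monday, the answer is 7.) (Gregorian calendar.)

Feb 2, 1800 is a Sunday.
From Sunday to the next Monday is 1 day.

1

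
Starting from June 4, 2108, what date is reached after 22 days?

+22 → Jun 26, 2108.

June 26, 2108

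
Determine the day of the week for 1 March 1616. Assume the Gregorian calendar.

Doomsday rule: the anchor day for the 1600s is Tuesday. For year 16: 16÷12 = 1 r 4, and 4÷4 = 1, so 1+4+1 = 6.
Tuesday + 6 ≡ Monday — that's 1616's doomsday.
In March the doomsday date is Mar 14.
Mar 1 is 13 days before Mar 14; 13 mod 7 = 6, so Monday − 6 = Tuesday.

Tuesday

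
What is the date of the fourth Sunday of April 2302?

April 27, 2302

April 1, 2302 is a Tuesday.
The first Sunday is therefore April 6 (5 days later).
The fourth Sunday is 6 + 3×7 = April 27.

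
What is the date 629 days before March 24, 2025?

July 4, 2023

−365 (one year) → Mar 24, 2024 (264 left).
−24 → Feb 29, 2024 (end of Feb, 29 days; 240 left).
−29 → Jan 31, 2024 (end of Jan, 31 days; 211 left).
−31 → Dec 31, 2023 (end of Dec, 31 days; 180 left).
−31 → Nov 30, 2023 (end of Nov, 30 days; 149 left).
−30 → Oct 31, 2023 (end of Oct, 31 days; 119 left).
−31 → Sep 30, 2023 (end of Sep, 30 days; 88 left).
−30 → Aug 31, 2023 (end of Aug, 31 days; 58 left).
−31 → Jul 31, 2023 (end of Jul, 31 days; 27 left).
−27 → Jul 4, 2023.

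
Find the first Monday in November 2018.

November 5, 2018

November 1, 2018 is a Thursday.
The first Monday is therefore November 5 (4 days later).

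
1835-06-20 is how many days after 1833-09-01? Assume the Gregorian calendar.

657

Sep 1, 1833 → Sep 1, 1834: 365 days.
Sep 1, 1834 → Oct 1, 1834: 30 days (September has 30).
Oct 1, 1834 → Nov 1, 1834: 31 days (October has 31).
Nov 1, 1834 → Dec 1, 1834: 30 days (November has 30).
Dec 1, 1834 → Jan 1, 1835: 31 days (December has 31).
Jan 1, 1835 → Feb 1, 1835: 31 days (January has 31).
Feb 1, 1835 → Mar 1, 1835: 28 days (February has 28).
Mar 1, 1835 → Apr 1, 1835: 31 days (March has 31).
Apr 1, 1835 → May 1, 1835: 30 days (April has 30).
May 1, 1835 → Jun 1, 1835: 31 days (May has 31).
Jun 1, 1835 → Jun 20, 1835: 19 days.
Total: 657 days.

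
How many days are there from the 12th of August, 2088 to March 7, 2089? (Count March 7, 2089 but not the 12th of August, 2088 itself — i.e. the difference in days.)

Aug 12, 2088 → Sep 12, 2088: 31 days (August has 31).
Sep 12, 2088 → Oct 12, 2088: 30 days (September has 30).
Oct 12, 2088 → Nov 12, 2088: 31 days (October has 31).
Nov 12, 2088 → Dec 12, 2088: 30 days (November has 30).
Dec 12, 2088 → Jan 12, 2089: 31 days (December has 31).
Jan 12, 2089 → Feb 12, 2089: 31 days (January has 31).
Feb 12, 2089 → Mar 7, 2089: 23 days.
Total: 207 days.

207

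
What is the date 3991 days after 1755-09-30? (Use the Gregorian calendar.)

+366 (one year; includes Feb 29, 1756) → Sep 30, 1756 (3625 left).
+365 (one year) → Sep 30, 1757 (3260 left).
+365 (one year) → Sep 30, 1758 (2895 left).
+365 (one year) → Sep 30, 1759 (2530 left).
+366 (one year; includes Feb 29, 1760) → Sep 30, 1760 (2164 left).
+365 (one year) → Sep 30, 1761 (1799 left).
+365 (one year) → Sep 30, 1762 (1434 left).
+365 (one year) → Sep 30, 1763 (1069 left).
+366 (one year; includes Feb 29, 1764) → Sep 30, 1764 (703 left).
+365 (one year) → Sep 30, 1765 (338 left).
Sep has 30 days: +1 → Oct 1, 1765 (337 left).
Oct has 31 days: +31 → Nov 1, 1765 (306 left).
Nov has 30 days: +30 → Dec 1, 1765 (276 left).
Dec has 31 days: +31 → Jan 1, 1766 (245 left).
Jan has 31 days: +31 → Feb 1, 1766 (214 left).
Feb has 28 days: +28 → Mar 1, 1766 (186 left).
Mar has 31 days: +31 → Apr 1, 1766 (155 left).
Apr has 30 days: +30 → May 1, 1766 (125 left).
May has 31 days: +31 → Jun 1, 1766 (94 left).
Jun has 30 days: +30 → Jul 1, 1766 (64 left).
Jul has 31 days: +31 → Aug 1, 1766 (33 left).
Aug has 31 days: +31 → Sep 1, 1766 (2 left).
+2 → Sep 3, 1766.

September 3, 1766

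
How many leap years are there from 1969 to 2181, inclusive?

52

Multiples of 4 in [1969,2181]: 53.
Of those, multiples of 100: 2 (not leap unless ÷400).
Multiples of 400: 1.
Leap years = 53 − 2 + 1 = 52.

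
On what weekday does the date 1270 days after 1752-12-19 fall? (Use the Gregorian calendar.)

Dec 19, 1752 is a Tuesday.
1270 mod 7 = 3, so 1270 days after a Tuesday is Tuesday + 3 = Friday.

Friday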